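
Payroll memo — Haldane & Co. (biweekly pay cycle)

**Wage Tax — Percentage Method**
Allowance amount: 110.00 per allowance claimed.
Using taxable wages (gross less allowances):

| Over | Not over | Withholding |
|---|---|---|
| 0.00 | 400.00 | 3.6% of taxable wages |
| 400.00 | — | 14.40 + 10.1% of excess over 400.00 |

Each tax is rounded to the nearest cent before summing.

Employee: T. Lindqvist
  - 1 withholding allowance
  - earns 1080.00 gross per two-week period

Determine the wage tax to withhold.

Wage Tax: taxable = 1080.00 − 1×110.00 = 970.00
  14.40 + 10.1% × (970.00 − 400.00) = 14.40 + 10.1% × 570.00 = 71.97

71.97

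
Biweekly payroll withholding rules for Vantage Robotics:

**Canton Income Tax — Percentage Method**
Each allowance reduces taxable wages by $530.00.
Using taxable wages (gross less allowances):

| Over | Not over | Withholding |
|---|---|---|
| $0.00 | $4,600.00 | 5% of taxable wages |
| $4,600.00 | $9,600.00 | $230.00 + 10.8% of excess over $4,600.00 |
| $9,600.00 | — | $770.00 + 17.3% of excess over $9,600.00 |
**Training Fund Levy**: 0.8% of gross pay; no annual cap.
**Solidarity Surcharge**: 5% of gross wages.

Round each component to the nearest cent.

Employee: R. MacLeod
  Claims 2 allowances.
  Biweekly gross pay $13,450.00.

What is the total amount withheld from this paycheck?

$2,032.77

Canton Income Tax: taxable = $13,450.00 − 2×$530.00 = $12,390.00
  $770.00 + 17.3% × ($12,390.00 − $9,600.00) = $770.00 + 17.3% × $2,790.00 = $1,252.67
Training Fund Levy: 0.8% × $13,450.00 = $107.60
Solidarity Surcharge: 5% × $13,450.00 = $672.50
Total: $1,252.67 + $107.60 + $672.50 = $2,032.77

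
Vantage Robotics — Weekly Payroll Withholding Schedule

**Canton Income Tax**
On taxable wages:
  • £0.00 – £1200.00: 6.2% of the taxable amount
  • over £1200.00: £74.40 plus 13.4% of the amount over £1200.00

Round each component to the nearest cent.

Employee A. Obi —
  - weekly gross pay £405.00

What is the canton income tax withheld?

Canton Income Tax: taxable = £405.00
  6.2% × £405.00 = £25.11

£25.11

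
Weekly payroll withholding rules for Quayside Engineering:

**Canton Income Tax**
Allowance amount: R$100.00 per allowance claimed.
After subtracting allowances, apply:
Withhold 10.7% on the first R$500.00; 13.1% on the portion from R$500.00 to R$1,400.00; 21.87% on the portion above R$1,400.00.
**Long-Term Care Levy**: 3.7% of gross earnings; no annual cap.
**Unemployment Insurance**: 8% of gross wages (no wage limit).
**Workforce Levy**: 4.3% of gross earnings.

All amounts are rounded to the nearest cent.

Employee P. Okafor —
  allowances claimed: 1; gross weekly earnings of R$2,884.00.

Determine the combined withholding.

R$935.52

Canton Income Tax: taxable = R$2,884.00 − 1×R$100.00 = R$2,784.00
  R$171.40 + 21.87% × (R$2,784.00 − R$1,400.00) = R$171.40 + 21.87% × R$1,384.00 = R$474.08
Long-Term Care Levy: 3.7% × R$2,884.00 = R$106.71
Unemployment Insurance: 8% × R$2,884.00 = R$230.72
Workforce Levy: 4.3% × R$2,884.00 = R$124.01
Total: R$474.08 + R$106.71 + R$230.72 + R$124.01 = R$935.52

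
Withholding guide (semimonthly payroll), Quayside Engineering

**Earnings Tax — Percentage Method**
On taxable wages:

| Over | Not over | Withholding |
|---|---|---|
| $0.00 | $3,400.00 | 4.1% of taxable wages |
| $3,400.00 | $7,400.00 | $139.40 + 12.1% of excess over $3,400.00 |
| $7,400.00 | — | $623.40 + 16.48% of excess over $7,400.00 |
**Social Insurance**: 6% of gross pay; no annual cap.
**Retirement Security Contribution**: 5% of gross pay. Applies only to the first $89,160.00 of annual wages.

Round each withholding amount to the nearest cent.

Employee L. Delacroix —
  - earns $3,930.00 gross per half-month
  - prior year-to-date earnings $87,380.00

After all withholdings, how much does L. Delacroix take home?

Earnings Tax: taxable = $3,930.00
  $139.40 + 12.1% × ($3,930.00 − $3,400.00) = $139.40 + 12.1% × $530.00 = $203.53
Social Insurance: 6% × $3,930.00 = $235.80
Retirement Security Contribution: cap $89,160.00 − YTD $87,380.00 = $1,780.00 subject; 5% × $1,780.00 = $89.00
Total withheld: $203.53 + $235.80 + $89.00 = $528.33
Net pay: $3,930.00 − $528.33 = $3,401.67

$3,401.67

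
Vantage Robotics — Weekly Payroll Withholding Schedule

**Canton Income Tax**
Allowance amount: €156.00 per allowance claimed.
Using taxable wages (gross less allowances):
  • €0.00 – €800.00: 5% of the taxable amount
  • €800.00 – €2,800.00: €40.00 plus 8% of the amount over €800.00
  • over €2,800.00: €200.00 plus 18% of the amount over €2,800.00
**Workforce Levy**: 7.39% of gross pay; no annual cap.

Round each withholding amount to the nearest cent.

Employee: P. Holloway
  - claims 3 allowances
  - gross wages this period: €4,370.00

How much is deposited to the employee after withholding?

€3,648.70

Canton Income Tax: taxable = €4,370.00 − 3×€156.00 = €3,902.00
  €200.00 + 18% × (€3,902.00 − €2,800.00) = €200.00 + 18% × €1,102.00 = €398.36
Workforce Levy: 7.39% × €4,370.00 = €322.94
Total withheld: €398.36 + €322.94 = €721.30
Net pay: €4,370.00 − €721.30 = €3,648.70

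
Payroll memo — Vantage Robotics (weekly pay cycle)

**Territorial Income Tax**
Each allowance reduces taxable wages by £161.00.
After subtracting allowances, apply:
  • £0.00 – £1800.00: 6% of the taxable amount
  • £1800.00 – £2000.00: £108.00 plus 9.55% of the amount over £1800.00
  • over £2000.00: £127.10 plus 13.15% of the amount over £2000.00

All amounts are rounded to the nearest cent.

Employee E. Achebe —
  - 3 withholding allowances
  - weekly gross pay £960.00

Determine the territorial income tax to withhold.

£28.62

Territorial Income Tax: taxable = £960.00 − 3×£161.00 = £477.00
  6% × £477.00 = £28.62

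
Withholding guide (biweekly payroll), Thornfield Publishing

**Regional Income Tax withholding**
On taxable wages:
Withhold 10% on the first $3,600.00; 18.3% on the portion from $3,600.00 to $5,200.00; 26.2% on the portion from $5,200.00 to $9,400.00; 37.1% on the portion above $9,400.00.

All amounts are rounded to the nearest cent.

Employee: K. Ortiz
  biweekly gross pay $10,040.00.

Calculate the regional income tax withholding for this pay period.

Regional Income Tax: taxable = $10,040.00
  $1,753.20 + 37.1% × ($10,040.00 − $9,400.00) = $1,753.20 + 37.1% × $640.00 = $1,990.64

$1,990.64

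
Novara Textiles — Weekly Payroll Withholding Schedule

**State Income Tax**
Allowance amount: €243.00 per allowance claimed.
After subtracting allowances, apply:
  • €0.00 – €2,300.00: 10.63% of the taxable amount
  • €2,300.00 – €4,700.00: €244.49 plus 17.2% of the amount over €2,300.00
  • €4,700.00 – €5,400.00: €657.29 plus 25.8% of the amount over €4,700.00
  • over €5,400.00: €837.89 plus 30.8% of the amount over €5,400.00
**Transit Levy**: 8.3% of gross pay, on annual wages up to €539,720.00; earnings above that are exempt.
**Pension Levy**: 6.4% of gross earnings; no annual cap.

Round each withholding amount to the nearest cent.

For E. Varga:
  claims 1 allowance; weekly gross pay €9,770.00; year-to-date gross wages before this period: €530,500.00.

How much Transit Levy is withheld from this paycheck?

€765.26

Transit Levy: cap €539,720.00 − YTD €530,500.00 = €9,220.00 subject; 8.3% × €9,220.00 = €765.26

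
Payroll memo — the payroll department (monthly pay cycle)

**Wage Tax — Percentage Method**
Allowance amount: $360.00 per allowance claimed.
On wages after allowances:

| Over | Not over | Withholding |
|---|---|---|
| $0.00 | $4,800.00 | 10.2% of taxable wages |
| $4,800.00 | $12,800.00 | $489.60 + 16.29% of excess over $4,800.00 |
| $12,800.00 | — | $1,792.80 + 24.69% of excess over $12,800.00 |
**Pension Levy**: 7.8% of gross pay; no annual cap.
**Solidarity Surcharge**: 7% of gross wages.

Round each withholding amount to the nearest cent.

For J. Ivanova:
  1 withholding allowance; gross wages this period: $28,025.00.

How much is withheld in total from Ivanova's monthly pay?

Wage Tax: taxable = $28,025.00 − 1×$360.00 = $27,665.00
  $1,792.80 + 24.69% × ($27,665.00 − $12,800.00) = $1,792.80 + 24.69% × $14,865.00 = $5,462.97
Pension Levy: 7.8% × $28,025.00 = $2,185.95
Solidarity Surcharge: 7% × $28,025.00 = $1,961.75
Total: $5,462.97 + $2,185.95 + $1,961.75 = $9,610.67

$9,610.67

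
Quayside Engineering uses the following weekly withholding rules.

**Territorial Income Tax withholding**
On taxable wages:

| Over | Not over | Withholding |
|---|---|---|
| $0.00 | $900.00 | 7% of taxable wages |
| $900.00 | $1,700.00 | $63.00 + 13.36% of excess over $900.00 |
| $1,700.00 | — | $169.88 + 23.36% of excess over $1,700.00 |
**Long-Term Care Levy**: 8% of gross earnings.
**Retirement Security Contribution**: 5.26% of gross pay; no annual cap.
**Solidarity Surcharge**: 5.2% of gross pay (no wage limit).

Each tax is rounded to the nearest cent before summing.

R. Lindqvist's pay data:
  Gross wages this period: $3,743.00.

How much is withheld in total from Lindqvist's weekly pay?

Territorial Income Tax: taxable = $3,743.00
  $169.88 + 23.36% × ($3,743.00 − $1,700.00) = $169.88 + 23.36% × $2,043.00 = $647.12
Long-Term Care Levy: 8% × $3,743.00 = $299.44
Retirement Security Contribution: 5.26% × $3,743.00 = $196.88
Solidarity Surcharge: 5.2% × $3,743.00 = $194.64
Total: $647.12 + $299.44 + $196.88 + $194.64 = $1,338.08

$1,338.08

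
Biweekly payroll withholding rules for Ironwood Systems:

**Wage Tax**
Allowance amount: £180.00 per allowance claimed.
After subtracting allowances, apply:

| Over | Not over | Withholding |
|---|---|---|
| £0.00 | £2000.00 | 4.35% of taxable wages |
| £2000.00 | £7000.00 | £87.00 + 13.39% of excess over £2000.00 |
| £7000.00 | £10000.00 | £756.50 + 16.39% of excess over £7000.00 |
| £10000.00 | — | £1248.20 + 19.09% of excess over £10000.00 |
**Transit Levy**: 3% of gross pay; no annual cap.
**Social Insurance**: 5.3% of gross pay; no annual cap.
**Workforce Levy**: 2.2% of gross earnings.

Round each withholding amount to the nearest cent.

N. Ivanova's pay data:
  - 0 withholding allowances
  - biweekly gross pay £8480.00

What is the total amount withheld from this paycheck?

£1889.47

Wage Tax: taxable = £8480.00
  £756.50 + 16.39% × (£8480.00 − £7000.00) = £756.50 + 16.39% × £1480.00 = £999.07
Transit Levy: 3% × £8480.00 = £254.40
Social Insurance: 5.3% × £8480.00 = £449.44
Workforce Levy: 2.2% × £8480.00 = £186.56
Total: £999.07 + £254.40 + £449.44 + £186.56 = £1889.47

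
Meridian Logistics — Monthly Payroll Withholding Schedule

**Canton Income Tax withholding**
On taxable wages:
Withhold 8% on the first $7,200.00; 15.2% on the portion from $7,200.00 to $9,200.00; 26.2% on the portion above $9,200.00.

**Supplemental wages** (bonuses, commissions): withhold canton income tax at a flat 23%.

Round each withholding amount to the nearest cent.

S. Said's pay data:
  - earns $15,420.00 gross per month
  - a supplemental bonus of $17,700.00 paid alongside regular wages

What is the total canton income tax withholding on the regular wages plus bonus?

Canton Income Tax: taxable = $15,420.00
  $880.00 + 26.2% × ($15,420.00 − $9,200.00) = $880.00 + 26.2% × $6,220.00 = $2,509.64
Supplemental (23% flat on bonus): 23% × $17,700.00 = $4,071.00
Total canton income tax: $2,509.64 + $4,071.00 = $6,580.64

$6,580.64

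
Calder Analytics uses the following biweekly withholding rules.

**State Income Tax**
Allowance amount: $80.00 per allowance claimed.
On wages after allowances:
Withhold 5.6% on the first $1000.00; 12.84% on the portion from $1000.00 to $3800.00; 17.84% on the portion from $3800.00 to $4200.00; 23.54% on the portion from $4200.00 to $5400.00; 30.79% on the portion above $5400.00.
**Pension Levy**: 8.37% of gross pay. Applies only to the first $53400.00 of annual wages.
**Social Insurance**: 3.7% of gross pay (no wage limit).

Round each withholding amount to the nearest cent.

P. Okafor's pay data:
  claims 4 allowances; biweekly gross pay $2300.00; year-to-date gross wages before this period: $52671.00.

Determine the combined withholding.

State Income Tax: taxable = $2300.00 − 4×$80.00 = $1980.00
  $56.00 + 12.84% × ($1980.00 − $1000.00) = $56.00 + 12.84% × $980.00 = $181.83
Pension Levy: cap $53400.00 − YTD $52671.00 = $729.00 subject; 8.37% × $729.00 = $61.02
Social Insurance: 3.7% × $2300.00 = $85.10
Total: $181.83 + $61.02 + $85.10 = $327.95

$327.95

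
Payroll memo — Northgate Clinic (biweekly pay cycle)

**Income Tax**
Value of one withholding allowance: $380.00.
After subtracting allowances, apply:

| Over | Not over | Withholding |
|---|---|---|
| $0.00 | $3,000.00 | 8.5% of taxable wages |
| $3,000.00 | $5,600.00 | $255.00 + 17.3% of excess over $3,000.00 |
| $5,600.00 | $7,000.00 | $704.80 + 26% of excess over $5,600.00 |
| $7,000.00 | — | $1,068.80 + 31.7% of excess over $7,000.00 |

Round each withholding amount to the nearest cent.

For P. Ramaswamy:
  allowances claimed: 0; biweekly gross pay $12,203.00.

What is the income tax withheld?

$2,718.15

Income Tax: taxable = $12,203.00
  $1,068.80 + 31.7% × ($12,203.00 − $7,000.00) = $1,068.80 + 31.7% × $5,203.00 = $2,718.15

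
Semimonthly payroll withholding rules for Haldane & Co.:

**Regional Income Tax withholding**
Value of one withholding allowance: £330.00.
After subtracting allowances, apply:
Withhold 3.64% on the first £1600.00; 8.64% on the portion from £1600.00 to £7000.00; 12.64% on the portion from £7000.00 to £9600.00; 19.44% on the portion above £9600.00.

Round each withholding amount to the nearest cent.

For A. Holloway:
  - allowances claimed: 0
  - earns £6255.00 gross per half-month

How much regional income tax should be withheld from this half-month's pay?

£460.43

Regional Income Tax: taxable = £6255.00
  £58.24 + 8.64% × (£6255.00 − £1600.00) = £58.24 + 8.64% × £4655.00 = £460.43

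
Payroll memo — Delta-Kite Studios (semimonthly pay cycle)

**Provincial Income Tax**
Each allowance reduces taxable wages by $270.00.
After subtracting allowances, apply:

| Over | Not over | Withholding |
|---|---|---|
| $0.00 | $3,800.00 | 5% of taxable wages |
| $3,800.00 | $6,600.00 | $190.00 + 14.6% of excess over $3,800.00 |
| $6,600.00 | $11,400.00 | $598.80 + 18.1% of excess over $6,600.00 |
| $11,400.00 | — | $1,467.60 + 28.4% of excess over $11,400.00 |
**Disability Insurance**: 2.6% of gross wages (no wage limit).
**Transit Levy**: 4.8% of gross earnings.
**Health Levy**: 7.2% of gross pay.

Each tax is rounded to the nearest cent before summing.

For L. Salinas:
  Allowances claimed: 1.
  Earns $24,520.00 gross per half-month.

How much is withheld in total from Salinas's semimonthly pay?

Provincial Income Tax: taxable = $24,520.00 − 1×$270.00 = $24,250.00
  $1,467.60 + 28.4% × ($24,250.00 − $11,400.00) = $1,467.60 + 28.4% × $12,850.00 = $5,117.00
Disability Insurance: 2.6% × $24,520.00 = $637.52
Transit Levy: 4.8% × $24,520.00 = $1,176.96
Health Levy: 7.2% × $24,520.00 = $1,765.44
Total: $5,117.00 + $637.52 + $1,176.96 + $1,765.44 = $8,696.92

$8,696.92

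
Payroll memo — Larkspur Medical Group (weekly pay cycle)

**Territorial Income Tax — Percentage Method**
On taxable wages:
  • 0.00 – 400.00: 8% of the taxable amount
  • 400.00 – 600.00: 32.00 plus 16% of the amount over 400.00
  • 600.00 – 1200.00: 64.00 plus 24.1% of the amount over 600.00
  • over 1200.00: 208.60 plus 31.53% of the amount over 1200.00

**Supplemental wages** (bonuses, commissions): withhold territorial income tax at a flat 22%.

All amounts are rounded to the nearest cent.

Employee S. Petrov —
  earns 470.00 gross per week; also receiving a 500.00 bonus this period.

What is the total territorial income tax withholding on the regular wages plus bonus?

Territorial Income Tax: taxable = 470.00
  32.00 + 16% × (470.00 − 400.00) = 32.00 + 16% × 70.00 = 43.20
Supplemental (22% flat on bonus): 22% × 500.00 = 110.00
Total territorial income tax: 43.20 + 110.00 = 153.20

153.20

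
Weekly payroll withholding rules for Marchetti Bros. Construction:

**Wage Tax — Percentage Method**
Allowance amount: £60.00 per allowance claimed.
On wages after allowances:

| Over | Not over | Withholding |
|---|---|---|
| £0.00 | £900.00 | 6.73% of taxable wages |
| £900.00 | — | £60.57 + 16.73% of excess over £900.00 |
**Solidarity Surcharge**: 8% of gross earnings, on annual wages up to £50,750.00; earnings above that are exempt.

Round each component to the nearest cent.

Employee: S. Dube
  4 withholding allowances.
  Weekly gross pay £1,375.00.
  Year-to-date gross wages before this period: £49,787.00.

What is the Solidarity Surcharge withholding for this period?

£77.04

Solidarity Surcharge: cap £50,750.00 − YTD £49,787.00 = £963.00 subject; 8% × £963.00 = £77.04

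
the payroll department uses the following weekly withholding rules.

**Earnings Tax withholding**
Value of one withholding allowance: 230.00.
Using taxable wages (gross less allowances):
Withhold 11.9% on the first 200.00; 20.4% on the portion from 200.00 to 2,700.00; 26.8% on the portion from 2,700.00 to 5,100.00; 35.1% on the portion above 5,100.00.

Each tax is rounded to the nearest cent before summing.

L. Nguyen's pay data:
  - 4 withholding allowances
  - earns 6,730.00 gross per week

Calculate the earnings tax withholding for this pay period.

Earnings Tax: taxable = 6,730.00 − 4×230.00 = 5,810.00
  1,177.00 + 35.1% × (5,810.00 − 5,100.00) = 1,177.00 + 35.1% × 710.00 = 1,426.21

1,426.21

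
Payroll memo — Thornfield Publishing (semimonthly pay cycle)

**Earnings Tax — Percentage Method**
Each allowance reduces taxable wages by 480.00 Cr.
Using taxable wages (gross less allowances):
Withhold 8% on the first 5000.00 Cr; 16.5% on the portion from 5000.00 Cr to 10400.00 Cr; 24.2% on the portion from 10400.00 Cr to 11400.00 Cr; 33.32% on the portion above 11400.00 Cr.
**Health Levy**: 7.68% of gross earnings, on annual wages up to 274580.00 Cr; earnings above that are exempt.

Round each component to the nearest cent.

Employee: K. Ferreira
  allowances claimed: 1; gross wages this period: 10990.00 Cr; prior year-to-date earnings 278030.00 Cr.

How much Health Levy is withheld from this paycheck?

Health Levy: YTD 278030.00 Cr ≥ cap 274580.00 Cr → 0.00 Cr

0.00 Cr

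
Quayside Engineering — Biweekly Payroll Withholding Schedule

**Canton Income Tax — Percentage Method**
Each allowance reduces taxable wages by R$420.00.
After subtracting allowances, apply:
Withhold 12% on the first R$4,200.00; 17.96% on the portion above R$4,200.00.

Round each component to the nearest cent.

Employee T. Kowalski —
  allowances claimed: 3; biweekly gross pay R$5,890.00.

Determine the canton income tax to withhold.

R$581.23

Canton Income Tax: taxable = R$5,890.00 − 3×R$420.00 = R$4,630.00
  R$504.00 + 17.96% × (R$4,630.00 − R$4,200.00) = R$504.00 + 17.96% × R$430.00 = R$581.23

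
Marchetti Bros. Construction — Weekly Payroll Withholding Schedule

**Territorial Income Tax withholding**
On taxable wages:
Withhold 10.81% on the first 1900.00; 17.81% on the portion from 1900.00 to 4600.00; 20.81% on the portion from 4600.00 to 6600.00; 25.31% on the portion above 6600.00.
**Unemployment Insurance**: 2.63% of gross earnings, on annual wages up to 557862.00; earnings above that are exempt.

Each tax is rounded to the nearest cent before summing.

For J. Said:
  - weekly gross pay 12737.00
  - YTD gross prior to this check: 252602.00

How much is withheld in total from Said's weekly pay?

2990.71

Territorial Income Tax: taxable = 12737.00
  1102.46 + 25.31% × (12737.00 − 6600.00) = 1102.46 + 25.31% × 6137.00 = 2655.73
Unemployment Insurance: 2.63% × 12737.00 = 334.98
Total: 2655.73 + 334.98 = 2990.71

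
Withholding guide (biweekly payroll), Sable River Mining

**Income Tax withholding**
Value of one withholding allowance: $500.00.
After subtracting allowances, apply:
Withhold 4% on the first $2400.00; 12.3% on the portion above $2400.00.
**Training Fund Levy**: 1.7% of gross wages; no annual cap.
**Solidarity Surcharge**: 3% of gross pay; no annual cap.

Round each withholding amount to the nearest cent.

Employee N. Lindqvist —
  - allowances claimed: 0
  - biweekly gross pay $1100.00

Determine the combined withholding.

$95.70

Income Tax: taxable = $1100.00
  4% × $1100.00 = $44.00
Training Fund Levy: 1.7% × $1100.00 = $18.70
Solidarity Surcharge: 3% × $1100.00 = $33.00
Total: $44.00 + $18.70 + $33.00 = $95.70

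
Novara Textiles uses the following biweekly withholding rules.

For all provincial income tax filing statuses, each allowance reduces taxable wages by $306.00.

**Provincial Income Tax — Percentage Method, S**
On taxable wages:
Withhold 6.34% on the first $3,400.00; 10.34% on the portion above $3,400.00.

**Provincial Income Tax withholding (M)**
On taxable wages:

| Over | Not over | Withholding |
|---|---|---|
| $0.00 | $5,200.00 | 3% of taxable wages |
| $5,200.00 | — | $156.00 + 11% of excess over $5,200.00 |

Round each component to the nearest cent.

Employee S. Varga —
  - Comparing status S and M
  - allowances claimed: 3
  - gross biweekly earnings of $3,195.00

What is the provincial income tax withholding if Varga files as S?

$144.36

Provincial Income Tax (S): taxable = $3,195.00 − 3×$306.00 = $2,277.00
  6.34% × $2,277.00 = $144.36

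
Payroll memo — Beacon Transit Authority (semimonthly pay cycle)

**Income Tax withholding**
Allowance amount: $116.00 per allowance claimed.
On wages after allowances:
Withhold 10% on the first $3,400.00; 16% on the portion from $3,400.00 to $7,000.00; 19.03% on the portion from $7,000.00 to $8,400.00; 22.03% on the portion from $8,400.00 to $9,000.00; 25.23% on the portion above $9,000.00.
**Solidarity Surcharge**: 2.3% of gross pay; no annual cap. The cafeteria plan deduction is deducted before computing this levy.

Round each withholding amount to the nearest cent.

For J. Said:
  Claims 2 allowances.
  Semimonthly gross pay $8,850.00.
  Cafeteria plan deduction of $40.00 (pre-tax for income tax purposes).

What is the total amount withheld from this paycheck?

Income Tax: taxable = $8,850.00 − $40.00 − 2×$116.00 = $8,578.00
  $1,182.42 + 22.03% × ($8,578.00 − $8,400.00) = $1,182.42 + 22.03% × $178.00 = $1,221.63
Solidarity Surcharge: 2.3% × $8,810.00 = $202.63
Total: $1,221.63 + $202.63 = $1,424.26

$1,424.26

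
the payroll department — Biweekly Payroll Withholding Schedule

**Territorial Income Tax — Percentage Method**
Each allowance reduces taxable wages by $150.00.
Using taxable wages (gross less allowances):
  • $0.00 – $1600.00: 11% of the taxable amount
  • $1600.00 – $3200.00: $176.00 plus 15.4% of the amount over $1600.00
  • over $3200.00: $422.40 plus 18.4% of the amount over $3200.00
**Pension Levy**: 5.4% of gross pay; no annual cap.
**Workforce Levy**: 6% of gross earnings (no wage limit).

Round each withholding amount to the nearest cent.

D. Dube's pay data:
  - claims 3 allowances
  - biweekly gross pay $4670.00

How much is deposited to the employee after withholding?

Territorial Income Tax: taxable = $4670.00 − 3×$150.00 = $4220.00
  $422.40 + 18.4% × ($4220.00 − $3200.00) = $422.40 + 18.4% × $1020.00 = $610.08
Pension Levy: 5.4% × $4670.00 = $252.18
Workforce Levy: 6% × $4670.00 = $280.20
Total withheld: $610.08 + $252.18 + $280.20 = $1142.46
Net pay: $4670.00 − $1142.46 = $3527.54

$3527.54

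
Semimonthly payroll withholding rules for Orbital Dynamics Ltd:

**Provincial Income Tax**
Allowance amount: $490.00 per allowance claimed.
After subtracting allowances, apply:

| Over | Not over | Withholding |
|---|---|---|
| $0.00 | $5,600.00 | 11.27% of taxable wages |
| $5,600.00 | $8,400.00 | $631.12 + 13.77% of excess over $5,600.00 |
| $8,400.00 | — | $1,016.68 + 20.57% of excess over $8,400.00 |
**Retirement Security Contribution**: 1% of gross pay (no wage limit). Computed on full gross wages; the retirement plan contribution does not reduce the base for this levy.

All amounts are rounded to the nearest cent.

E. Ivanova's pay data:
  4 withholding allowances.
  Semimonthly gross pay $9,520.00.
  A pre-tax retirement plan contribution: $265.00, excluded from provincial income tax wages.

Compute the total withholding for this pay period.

$959.72

Provincial Income Tax: taxable = $9,520.00 − $265.00 − 4×$490.00 = $7,295.00
  $631.12 + 13.77% × ($7,295.00 − $5,600.00) = $631.12 + 13.77% × $1,695.00 = $864.52
Retirement Security Contribution: 1% × $9,520.00 = $95.20
Total: $864.52 + $95.20 = $959.72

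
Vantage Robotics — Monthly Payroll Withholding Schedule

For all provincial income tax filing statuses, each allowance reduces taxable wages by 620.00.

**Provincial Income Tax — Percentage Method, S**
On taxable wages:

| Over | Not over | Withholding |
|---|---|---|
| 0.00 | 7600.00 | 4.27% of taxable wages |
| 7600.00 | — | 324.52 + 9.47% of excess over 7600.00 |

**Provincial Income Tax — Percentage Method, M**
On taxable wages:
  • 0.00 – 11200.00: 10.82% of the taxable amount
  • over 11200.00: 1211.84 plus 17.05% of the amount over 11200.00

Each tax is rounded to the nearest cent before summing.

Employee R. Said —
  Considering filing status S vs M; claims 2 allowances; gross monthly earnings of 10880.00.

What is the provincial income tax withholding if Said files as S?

517.71

Provincial Income Tax (S): taxable = 10880.00 − 2×620.00 = 9640.00
  324.52 + 9.47% × (9640.00 − 7600.00) = 324.52 + 9.47% × 2040.00 = 517.71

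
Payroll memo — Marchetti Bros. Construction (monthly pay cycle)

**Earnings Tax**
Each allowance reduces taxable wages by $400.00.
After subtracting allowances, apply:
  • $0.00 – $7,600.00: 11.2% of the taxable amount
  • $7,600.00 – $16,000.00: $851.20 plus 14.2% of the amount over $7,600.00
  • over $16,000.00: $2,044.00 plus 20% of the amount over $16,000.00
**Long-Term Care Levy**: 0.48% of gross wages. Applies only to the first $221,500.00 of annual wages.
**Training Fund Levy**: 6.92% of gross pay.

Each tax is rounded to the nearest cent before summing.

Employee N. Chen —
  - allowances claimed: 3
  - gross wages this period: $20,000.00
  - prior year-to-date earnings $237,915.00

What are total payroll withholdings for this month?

Earnings Tax: taxable = $20,000.00 − 3×$400.00 = $18,800.00
  $2,044.00 + 20% × ($18,800.00 − $16,000.00) = $2,044.00 + 20% × $2,800.00 = $2,604.00
Long-Term Care Levy: YTD $237,915.00 ≥ cap $221,500.00 → $0.00
Training Fund Levy: 6.92% × $20,000.00 = $1,384.00
Total: $2,604.00 + $0.00 + $1,384.00 = $3,988.00

$3,988.00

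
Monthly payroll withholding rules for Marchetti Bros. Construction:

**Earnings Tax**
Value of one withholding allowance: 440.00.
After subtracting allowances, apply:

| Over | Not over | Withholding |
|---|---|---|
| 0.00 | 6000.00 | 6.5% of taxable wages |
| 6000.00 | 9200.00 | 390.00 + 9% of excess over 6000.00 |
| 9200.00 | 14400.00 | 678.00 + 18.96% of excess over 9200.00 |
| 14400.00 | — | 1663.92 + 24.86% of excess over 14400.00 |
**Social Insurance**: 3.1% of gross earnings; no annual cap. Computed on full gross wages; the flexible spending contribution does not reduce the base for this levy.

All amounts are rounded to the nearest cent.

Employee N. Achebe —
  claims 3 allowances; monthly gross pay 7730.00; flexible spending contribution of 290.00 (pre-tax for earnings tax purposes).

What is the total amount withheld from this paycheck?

640.43

Earnings Tax: taxable = 7730.00 − 290.00 − 3×440.00 = 6120.00
  390.00 + 9% × (6120.00 − 6000.00) = 390.00 + 9% × 120.00 = 400.80
Social Insurance: 3.1% × 7730.00 = 239.63
Total: 400.80 + 239.63 = 640.43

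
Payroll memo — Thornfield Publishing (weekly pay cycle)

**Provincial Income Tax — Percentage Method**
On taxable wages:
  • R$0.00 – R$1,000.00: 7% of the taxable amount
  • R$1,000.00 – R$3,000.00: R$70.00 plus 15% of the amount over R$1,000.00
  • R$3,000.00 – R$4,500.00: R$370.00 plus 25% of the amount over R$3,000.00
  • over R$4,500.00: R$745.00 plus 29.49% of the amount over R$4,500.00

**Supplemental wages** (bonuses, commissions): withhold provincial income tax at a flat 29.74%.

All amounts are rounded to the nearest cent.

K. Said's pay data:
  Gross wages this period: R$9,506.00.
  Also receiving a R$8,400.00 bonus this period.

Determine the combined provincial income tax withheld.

R$4,719.43

Provincial Income Tax: taxable = R$9,506.00
  R$745.00 + 29.49% × (R$9,506.00 − R$4,500.00) = R$745.00 + 29.49% × R$5,006.00 = R$2,221.27
Supplemental (29.74% flat on bonus): 29.74% × R$8,400.00 = R$2,498.16
Total provincial income tax: R$2,221.27 + R$2,498.16 = R$4,719.43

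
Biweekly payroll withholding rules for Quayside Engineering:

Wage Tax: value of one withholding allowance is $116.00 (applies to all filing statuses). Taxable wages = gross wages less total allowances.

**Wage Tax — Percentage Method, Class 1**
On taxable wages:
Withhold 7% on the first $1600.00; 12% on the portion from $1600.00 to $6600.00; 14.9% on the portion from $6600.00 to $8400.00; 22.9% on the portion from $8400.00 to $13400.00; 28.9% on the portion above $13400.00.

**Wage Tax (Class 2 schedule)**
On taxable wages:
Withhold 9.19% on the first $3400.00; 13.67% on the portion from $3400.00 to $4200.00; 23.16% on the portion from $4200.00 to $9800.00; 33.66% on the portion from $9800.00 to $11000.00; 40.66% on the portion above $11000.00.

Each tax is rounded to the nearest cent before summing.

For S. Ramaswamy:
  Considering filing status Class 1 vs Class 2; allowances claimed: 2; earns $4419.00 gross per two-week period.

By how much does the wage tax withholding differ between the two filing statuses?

$2.40

Wage Tax (Class 1): taxable = $4419.00 − 2×$116.00 = $4187.00
  $112.00 + 12% × ($4187.00 − $1600.00) = $112.00 + 12% × $2587.00 = $422.44
Wage Tax (Class 2): taxable = $4419.00 − 2×$116.00 = $4187.00
  $312.46 + 13.67% × ($4187.00 − $3400.00) = $312.46 + 13.67% × $787.00 = $420.04
Difference: |$422.44 − $420.04| = $2.40 (higher under Class 1)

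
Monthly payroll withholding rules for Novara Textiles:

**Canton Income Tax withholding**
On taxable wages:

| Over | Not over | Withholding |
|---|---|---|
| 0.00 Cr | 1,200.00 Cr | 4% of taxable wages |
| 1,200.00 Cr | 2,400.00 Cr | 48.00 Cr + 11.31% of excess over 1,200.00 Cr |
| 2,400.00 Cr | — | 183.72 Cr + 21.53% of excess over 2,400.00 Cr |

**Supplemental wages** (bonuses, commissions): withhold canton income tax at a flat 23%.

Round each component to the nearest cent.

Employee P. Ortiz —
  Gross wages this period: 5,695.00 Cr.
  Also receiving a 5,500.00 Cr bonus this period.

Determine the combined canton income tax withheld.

Canton Income Tax: taxable = 5,695.00 Cr
  183.72 Cr + 21.53% × (5,695.00 Cr − 2,400.00 Cr) = 183.72 Cr + 21.53% × 3,295.00 Cr = 893.13 Cr
Supplemental (23% flat on bonus): 23% × 5,500.00 Cr = 1,265.00 Cr
Total canton income tax: 893.13 Cr + 1,265.00 Cr = 2,158.13 Cr

2,158.13 Cr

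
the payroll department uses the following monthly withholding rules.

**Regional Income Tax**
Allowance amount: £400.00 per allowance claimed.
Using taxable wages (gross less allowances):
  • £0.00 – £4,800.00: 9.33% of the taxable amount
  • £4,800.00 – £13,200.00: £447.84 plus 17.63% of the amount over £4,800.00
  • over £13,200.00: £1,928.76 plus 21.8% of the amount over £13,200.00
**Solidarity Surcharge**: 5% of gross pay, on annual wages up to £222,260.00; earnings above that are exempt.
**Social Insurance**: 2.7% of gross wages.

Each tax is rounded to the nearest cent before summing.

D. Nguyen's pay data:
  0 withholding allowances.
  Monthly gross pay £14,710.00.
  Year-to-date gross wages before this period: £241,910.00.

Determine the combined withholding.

Regional Income Tax: taxable = £14,710.00
  £1,928.76 + 21.8% × (£14,710.00 − £13,200.00) = £1,928.76 + 21.8% × £1,510.00 = £2,257.94
Solidarity Surcharge: YTD £241,910.00 ≥ cap £222,260.00 → £0.00
Social Insurance: 2.7% × £14,710.00 = £397.17
Total: £2,257.94 + £0.00 + £397.17 = £2,655.11

£2,655.11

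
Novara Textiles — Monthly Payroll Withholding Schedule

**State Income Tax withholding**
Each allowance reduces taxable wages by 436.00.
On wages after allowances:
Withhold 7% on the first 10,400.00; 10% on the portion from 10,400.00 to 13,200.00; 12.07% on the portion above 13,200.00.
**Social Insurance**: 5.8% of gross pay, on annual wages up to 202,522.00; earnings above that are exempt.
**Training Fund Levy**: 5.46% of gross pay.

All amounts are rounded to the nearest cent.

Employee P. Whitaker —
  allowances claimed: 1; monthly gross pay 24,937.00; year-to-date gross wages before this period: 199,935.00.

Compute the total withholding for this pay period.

3,883.64

State Income Tax: taxable = 24,937.00 − 1×436.00 = 24,501.00
  1,008.00 + 12.07% × (24,501.00 − 13,200.00) = 1,008.00 + 12.07% × 11,301.00 = 2,372.03
Social Insurance: cap 202,522.00 − YTD 199,935.00 = 2,587.00 subject; 5.8% × 2,587.00 = 150.05
Training Fund Levy: 5.46% × 24,937.00 = 1,361.56
Total: 2,372.03 + 150.05 + 1,361.56 = 3,883.64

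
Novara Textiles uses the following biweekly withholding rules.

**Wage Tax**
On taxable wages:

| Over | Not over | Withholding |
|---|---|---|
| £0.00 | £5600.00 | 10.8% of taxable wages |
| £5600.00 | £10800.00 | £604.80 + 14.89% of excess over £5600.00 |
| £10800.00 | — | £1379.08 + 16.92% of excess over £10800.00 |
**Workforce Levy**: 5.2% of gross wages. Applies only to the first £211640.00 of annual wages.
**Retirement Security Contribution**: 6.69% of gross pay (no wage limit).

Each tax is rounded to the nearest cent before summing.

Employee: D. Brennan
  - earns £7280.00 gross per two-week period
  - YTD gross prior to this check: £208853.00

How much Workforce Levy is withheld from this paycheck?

Workforce Levy: cap £211640.00 − YTD £208853.00 = £2787.00 subject; 5.2% × £2787.00 = £144.92

£144.92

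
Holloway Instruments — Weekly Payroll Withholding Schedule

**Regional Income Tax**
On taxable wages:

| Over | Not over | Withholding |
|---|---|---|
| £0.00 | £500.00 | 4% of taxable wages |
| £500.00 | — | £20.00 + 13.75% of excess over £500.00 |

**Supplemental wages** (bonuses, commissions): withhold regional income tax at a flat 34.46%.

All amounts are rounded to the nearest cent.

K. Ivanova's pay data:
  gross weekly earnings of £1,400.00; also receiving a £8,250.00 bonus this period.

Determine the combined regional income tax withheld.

£2,986.70

Regional Income Tax: taxable = £1,400.00
  £20.00 + 13.75% × (£1,400.00 − £500.00) = £20.00 + 13.75% × £900.00 = £143.75
Supplemental (34.46% flat on bonus): 34.46% × £8,250.00 = £2,842.95
Total regional income tax: £143.75 + £2,842.95 = £2,986.70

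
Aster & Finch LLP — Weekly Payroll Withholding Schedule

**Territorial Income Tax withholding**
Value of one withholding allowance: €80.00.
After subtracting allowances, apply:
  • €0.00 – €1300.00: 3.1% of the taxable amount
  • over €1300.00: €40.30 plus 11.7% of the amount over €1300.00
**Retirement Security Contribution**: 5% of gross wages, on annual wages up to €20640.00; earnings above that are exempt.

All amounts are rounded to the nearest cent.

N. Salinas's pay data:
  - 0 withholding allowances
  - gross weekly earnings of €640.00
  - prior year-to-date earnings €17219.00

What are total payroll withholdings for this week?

Territorial Income Tax: taxable = €640.00
  3.1% × €640.00 = €19.84
Retirement Security Contribution: 5% × €640.00 = €32.00
Total: €19.84 + €32.00 = €51.84

€51.84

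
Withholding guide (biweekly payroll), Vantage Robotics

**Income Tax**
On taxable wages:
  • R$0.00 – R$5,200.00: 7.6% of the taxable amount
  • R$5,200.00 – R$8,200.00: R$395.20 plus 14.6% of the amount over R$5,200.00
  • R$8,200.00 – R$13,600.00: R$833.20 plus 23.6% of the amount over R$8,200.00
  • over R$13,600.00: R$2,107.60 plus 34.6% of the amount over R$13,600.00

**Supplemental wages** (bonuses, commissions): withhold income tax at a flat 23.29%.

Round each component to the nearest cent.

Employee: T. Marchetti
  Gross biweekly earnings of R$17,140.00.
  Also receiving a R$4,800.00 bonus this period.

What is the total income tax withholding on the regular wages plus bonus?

R$4,450.36

Income Tax: taxable = R$17,140.00
  R$2,107.60 + 34.6% × (R$17,140.00 − R$13,600.00) = R$2,107.60 + 34.6% × R$3,540.00 = R$3,332.44
Supplemental (23.29% flat on bonus): 23.29% × R$4,800.00 = R$1,117.92
Total income tax: R$3,332.44 + R$1,117.92 = R$4,450.36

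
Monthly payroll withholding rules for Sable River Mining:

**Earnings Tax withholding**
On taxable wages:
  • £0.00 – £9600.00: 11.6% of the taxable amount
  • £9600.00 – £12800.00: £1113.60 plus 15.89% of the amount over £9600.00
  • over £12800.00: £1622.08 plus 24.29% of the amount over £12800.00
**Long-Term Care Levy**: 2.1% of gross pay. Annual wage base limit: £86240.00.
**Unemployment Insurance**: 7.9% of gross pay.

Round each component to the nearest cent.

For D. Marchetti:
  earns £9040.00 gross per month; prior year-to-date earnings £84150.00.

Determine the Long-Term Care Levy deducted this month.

£43.89

Long-Term Care Levy: cap £86240.00 − YTD £84150.00 = £2090.00 subject; 2.1% × £2090.00 = £43.89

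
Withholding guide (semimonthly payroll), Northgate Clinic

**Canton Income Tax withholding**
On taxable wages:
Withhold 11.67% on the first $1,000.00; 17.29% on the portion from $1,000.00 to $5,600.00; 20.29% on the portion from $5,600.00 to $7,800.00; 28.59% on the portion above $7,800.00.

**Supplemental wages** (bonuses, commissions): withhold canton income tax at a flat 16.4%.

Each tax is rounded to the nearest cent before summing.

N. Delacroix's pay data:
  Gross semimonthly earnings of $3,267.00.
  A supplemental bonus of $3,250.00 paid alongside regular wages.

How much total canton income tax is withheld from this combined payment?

Canton Income Tax: taxable = $3,267.00
  $116.70 + 17.29% × ($3,267.00 − $1,000.00) = $116.70 + 17.29% × $2,267.00 = $508.66
Supplemental (16.4% flat on bonus): 16.4% × $3,250.00 = $533.00
Total canton income tax: $508.66 + $533.00 = $1,041.66

$1,041.66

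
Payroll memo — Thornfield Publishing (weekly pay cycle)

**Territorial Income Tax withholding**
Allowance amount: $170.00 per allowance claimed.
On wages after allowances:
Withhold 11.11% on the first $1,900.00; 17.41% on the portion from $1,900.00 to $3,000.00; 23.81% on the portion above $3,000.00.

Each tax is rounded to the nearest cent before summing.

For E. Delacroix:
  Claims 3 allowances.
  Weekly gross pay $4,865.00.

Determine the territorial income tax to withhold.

$725.23

Territorial Income Tax: taxable = $4,865.00 − 3×$170.00 = $4,355.00
  $402.60 + 23.81% × ($4,355.00 − $3,000.00) = $402.60 + 23.81% × $1,355.00 = $725.23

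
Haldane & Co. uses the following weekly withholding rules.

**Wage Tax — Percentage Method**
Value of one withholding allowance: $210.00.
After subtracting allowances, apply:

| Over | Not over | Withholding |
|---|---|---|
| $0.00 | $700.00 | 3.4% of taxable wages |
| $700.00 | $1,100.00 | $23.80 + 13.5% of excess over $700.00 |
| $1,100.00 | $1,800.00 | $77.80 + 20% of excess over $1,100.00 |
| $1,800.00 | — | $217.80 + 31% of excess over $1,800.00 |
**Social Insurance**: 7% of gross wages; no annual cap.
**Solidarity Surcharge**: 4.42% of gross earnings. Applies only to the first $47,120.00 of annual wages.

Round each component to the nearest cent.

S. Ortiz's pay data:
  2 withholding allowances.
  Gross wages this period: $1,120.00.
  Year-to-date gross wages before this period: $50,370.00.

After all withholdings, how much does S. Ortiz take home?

$1,017.80

Wage Tax: taxable = $1,120.00 − 2×$210.00 = $700.00
  3.4% × $700.00 = $23.80
Social Insurance: 7% × $1,120.00 = $78.40
Solidarity Surcharge: YTD $50,370.00 ≥ cap $47,120.00 → $0.00
Total withheld: $23.80 + $78.40 + $0.00 = $102.20
Net pay: $1,120.00 − $102.20 = $1,017.80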